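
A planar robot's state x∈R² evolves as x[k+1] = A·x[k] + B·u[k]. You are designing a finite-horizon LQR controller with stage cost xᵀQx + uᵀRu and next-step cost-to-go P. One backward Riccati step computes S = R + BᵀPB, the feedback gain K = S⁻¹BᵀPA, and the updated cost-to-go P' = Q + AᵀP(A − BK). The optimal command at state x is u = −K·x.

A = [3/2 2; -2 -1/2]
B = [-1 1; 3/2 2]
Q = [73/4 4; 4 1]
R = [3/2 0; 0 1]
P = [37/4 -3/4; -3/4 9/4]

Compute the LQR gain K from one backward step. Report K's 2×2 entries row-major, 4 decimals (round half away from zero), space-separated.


-1.3086 -1.1825 0.0827 0.6838

BᵀP = [-10.3750 4.1250; 7.7500 3.7500]
S = R + BᵀPB = [3/2 0; 0 1] + [16.5625 -2.1250; -2.1250 15.2500] = [18.0625 -2.1250; -2.1250 16.2500]
BᵀPA = [-23.8125 -22.8125; 4.1250 13.6250]
K = S⁻¹·BᵀPA = [-1.3086 -1.1825; 0.0827 0.6838]
A−BK = [0.1087 0.1337; -0.2025 -0.0939]
AᵀP(A−BK) = [2.8101 2.5828; 2.5828 2.7690]
P' = Q + AᵀP(A−BK) = [21.0601 6.5828; 6.5828 3.7690]
tr(P') = 24.8291


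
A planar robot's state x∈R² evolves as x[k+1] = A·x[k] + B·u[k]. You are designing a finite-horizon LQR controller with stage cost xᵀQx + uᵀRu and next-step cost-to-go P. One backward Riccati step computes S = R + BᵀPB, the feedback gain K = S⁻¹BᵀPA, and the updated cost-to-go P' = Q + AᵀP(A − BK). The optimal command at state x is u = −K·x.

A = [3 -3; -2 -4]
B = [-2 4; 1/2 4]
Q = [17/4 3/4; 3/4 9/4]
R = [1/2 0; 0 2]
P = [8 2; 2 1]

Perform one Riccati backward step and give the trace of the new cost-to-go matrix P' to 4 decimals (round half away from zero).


9.6915

BᵀP = [-15.0000 -3.5000; 40.0000 12.0000]
S = R + BᵀPB = [1/2 0; 0 2] + [28.2500 -74.0000; -74.0000 208.0000] = [28.7500 -74.0000; -74.0000 210.0000]
BᵀPA = [-38.0000 59.0000; 96.0000 -168.0000]
K = S⁻¹·BᵀPA = [-1.5601 -0.0748; -0.0926 -0.8264]
A−BK = [0.2502 0.1558; -0.8495 -0.6572]
AᵀP(A−BK) = [1.6064 0.4880; 0.4880 1.5850]
P' = Q + AᵀP(A−BK) = [5.8564 1.2380; 1.2380 3.8350]
tr(P') = 9.6915


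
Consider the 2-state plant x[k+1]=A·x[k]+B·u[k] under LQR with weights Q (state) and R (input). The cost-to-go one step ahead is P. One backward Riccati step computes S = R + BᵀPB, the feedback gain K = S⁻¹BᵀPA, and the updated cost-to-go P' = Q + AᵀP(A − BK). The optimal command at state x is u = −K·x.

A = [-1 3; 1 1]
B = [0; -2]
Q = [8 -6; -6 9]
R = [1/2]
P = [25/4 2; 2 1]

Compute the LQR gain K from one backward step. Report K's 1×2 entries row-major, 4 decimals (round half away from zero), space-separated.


BᵀP = [-4.0000 -2.0000]
S = R + BᵀPB = [1/2] + [4.0000] = [4.5000]
BᵀPA = [2.0000 -14.0000]
K = S⁻¹·BᵀPA = [0.4444 -3.1111]
A−BK = [-1.0000 3.0000; 1.8889 -5.2222]
AᵀP(A−BK) = [2.3611 -7.5278; -7.5278 25.6944]
P' = Q + AᵀP(A−BK) = [10.3611 -13.5278; -13.5278 34.6944]
tr(P') = 45.0556

0.4444 -3.1111


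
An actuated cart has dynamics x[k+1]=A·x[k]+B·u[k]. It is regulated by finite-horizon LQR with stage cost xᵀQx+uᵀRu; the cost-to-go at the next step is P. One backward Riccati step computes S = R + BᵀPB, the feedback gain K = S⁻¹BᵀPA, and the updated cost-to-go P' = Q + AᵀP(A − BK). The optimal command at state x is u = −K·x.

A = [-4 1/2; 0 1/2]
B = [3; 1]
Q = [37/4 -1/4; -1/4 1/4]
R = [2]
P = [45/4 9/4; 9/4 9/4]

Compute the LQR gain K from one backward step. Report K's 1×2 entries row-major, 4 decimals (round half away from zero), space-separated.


BᵀP = [36.0000 9.0000]
S = R + BᵀPB = [2] + [117.0000] = [119.0000]
BᵀPA = [-144.0000 22.5000]
K = S⁻¹·BᵀPA = [-1.2101 0.1891]
A−BK = [-0.3697 -0.0672; 1.2101 0.3109]
AᵀP(A−BK) = [5.7479 0.2269; 0.2269 0.2458]
P' = Q + AᵀP(A−BK) = [14.9979 -0.0231; -0.0231 0.4958]
tr(P') = 15.4937

-1.2101 0.1891


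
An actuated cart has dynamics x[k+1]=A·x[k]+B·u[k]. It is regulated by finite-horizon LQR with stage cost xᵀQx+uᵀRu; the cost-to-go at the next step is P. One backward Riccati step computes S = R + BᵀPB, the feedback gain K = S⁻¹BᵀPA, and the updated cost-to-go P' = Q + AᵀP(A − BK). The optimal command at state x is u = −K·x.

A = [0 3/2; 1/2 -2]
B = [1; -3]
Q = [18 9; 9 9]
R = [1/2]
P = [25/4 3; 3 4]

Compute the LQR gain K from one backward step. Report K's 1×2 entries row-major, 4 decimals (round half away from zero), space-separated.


BᵀP = [-2.7500 -9.0000]
S = R + BᵀPB = [1/2] + [24.2500] = [24.7500]
BᵀPA = [-4.5000 13.8750]
K = S⁻¹·BᵀPA = [-0.1818 0.5606]
A−BK = [0.1818 0.9394; -0.0455 -0.3182]
AᵀP(A−BK) = [0.1818 0.7727; 0.7727 4.2841]
P' = Q + AᵀP(A−BK) = [18.1818 9.7727; 9.7727 13.2841]
tr(P') = 31.4659

-0.1818 0.5606


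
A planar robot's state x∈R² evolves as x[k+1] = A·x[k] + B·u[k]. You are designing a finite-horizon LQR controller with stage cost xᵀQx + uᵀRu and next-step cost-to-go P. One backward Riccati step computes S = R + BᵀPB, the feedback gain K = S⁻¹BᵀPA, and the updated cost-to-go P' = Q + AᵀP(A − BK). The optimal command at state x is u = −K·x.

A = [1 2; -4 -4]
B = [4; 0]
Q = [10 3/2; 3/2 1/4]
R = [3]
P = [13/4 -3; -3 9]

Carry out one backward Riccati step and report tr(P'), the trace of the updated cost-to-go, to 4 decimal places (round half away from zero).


219.2818

BᵀP = [13.0000 -12.0000]
S = R + BᵀPB = [3] + [52.0000] = [55.0000]
BᵀPA = [61.0000 74.0000]
K = S⁻¹·BᵀPA = [1.1091 1.3455]
A−BK = [-3.4364 -3.3818; -4.0000 -4.0000]
AᵀP(A−BK) = [103.5955 104.4273; 104.4273 105.4364]
P' = Q + AᵀP(A−BK) = [113.5955 105.9273; 105.9273 105.6864]
tr(P') = 219.2818


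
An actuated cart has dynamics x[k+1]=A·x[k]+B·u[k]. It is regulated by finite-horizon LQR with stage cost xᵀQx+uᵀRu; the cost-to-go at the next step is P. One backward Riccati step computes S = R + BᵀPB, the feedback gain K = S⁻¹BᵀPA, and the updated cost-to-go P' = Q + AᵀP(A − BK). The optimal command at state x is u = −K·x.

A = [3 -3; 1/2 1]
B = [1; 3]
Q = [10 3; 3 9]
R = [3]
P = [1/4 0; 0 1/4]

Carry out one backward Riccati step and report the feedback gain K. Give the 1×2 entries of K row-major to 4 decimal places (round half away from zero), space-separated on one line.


0.2045 0.0000

BᵀP = [0.2500 0.7500]
S = R + BᵀPB = [3] + [2.5000] = [5.5000]
BᵀPA = [1.1250 0.0000]
K = S⁻¹·BᵀPA = [0.2045 0.0000]
A−BK = [2.7955 -3.0000; -0.1136 1.0000]
AᵀP(A−BK) = [2.0824 -2.1250; -2.1250 2.5000]
P' = Q + AᵀP(A−BK) = [12.0824 0.8750; 0.8750 11.5000]
tr(P') = 23.5824


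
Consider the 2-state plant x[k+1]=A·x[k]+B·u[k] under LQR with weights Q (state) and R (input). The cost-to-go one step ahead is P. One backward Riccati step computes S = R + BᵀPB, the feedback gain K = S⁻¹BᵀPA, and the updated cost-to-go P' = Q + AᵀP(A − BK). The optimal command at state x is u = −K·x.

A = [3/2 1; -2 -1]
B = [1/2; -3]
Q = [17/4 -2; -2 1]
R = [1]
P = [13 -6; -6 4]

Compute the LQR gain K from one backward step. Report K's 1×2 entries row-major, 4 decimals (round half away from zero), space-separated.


1.1459 0.6781

BᵀP = [24.5000 -15.0000]
S = R + BᵀPB = [1] + [57.2500] = [58.2500]
BᵀPA = [66.7500 39.5000]
K = S⁻¹·BᵀPA = [1.1459 0.6781]
A−BK = [0.9270 0.6609; 1.4378 1.0343]
AᵀP(A−BK) = [4.7597 3.2361; 3.2361 2.2146]
P' = Q + AᵀP(A−BK) = [9.0097 1.2361; 1.2361 3.2146]
tr(P') = 12.2242


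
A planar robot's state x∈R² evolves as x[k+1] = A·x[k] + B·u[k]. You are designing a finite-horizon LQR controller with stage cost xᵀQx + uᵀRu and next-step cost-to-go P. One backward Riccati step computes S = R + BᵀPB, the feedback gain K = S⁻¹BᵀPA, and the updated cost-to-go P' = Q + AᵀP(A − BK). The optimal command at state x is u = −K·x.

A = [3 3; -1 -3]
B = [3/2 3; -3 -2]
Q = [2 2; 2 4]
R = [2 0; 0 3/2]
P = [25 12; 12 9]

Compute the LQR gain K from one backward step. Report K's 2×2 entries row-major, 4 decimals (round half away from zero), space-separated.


BᵀP = [1.5000 -9.0000; 51.0000 18.0000]
S = R + BᵀPB = [2 0; 0 3/2] + [29.2500 22.5000; 22.5000 117.0000] = [31.2500 22.5000; 22.5000 118.5000]
BᵀPA = [13.5000 31.5000; 135.0000 99.0000]
K = S⁻¹·BᵀPA = [-0.4497 0.4709; 1.2246 0.7460]
A−BK = [0.0007 0.0556; 0.1001 -0.0954]
AᵀP(A−BK) = [2.7459 0.9280; 0.9280 1.3101]
P' = Q + AᵀP(A−BK) = [4.7459 2.9280; 2.9280 5.3101]
tr(P') = 10.0561

-0.4497 0.4709 1.2246 0.7460


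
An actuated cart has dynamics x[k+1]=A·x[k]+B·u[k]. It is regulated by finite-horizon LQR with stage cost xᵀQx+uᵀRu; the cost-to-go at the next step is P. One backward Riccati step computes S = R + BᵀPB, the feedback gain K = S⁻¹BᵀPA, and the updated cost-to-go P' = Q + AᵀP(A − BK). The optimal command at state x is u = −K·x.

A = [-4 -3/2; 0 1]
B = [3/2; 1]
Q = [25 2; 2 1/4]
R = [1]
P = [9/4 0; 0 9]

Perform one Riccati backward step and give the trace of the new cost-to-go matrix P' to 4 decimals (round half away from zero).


62.1836

BᵀP = [3.3750 9.0000]
S = R + BᵀPB = [1] + [14.0625] = [15.0625]
BᵀPA = [-13.5000 3.9375]
K = S⁻¹·BᵀPA = [-0.8963 0.2614]
A−BK = [-2.6556 -1.8921; 0.8963 0.7386]
AᵀP(A−BK) = [23.9004 17.0290; 17.0290 13.0332]
P' = Q + AᵀP(A−BK) = [48.9004 19.0290; 19.0290 13.2832]
tr(P') = 62.1836


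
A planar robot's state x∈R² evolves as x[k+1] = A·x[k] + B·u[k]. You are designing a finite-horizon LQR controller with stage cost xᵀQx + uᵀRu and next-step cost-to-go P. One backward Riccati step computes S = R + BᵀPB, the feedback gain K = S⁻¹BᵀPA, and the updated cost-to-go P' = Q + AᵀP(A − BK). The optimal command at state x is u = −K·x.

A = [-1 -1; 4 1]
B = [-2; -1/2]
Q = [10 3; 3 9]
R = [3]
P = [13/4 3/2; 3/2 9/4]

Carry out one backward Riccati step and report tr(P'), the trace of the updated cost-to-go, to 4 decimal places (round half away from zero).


BᵀP = [-7.2500 -4.1250]
S = R + BᵀPB = [3] + [16.5625] = [19.5625]
BᵀPA = [-9.2500 3.1250]
K = S⁻¹·BᵀPA = [-0.4728 0.1597]
A−BK = [-1.9457 -0.6805; 3.7636 1.0799]
AᵀP(A−BK) = [22.8762 6.2276; 6.2276 2.0008]
P' = Q + AᵀP(A−BK) = [32.8762 9.2276; 9.2276 11.0008]
tr(P') = 43.8770

43.8770


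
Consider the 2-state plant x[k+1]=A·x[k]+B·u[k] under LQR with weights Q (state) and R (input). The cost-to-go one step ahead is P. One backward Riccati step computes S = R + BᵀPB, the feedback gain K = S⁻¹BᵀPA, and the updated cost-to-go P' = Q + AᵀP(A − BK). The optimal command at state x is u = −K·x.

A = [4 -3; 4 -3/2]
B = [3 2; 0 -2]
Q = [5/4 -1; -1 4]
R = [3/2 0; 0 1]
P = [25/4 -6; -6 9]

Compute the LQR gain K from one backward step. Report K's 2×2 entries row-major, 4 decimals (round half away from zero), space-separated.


BᵀP = [18.7500 -18.0000; 24.5000 -30.0000]
S = R + BᵀPB = [3/2 0; 0 1] + [56.2500 73.5000; 73.5000 109.0000] = [57.7500 73.5000; 73.5000 110.0000]
BᵀPA = [3.0000 -29.2500; -22.0000 -28.5000]
K = S⁻¹·BᵀPA = [2.0489 -1.1815; -1.5691 0.5304]
A−BK = [0.9913 -0.5162; 0.8619 -0.4392]
AᵀP(A−BK) = [11.3339 -5.7869; -5.7869 3.0562]
P' = Q + AᵀP(A−BK) = [12.5839 -6.7869; -6.7869 7.0562]
tr(P') = 19.6401

2.0489 -1.1815 -1.5691 0.5304


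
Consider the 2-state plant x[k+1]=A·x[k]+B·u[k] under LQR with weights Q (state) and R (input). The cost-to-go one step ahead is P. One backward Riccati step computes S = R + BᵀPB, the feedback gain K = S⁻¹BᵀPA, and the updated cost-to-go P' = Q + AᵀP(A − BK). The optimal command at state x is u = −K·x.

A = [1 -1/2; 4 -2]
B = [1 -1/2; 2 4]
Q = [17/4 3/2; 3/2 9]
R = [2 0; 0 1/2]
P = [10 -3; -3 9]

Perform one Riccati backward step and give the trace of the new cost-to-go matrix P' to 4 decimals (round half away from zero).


16.4936

BᵀP = [4.0000 15.0000; -17.0000 37.5000]
S = R + BᵀPB = [2 0; 0 1/2] + [34.0000 58.0000; 58.0000 158.5000] = [36.0000 58.0000; 58.0000 159.0000]
BᵀPA = [64.0000 -32.0000; 133.0000 -66.5000]
K = S⁻¹·BᵀPA = [1.0432 -0.5216; 0.4559 -0.2280]
A−BK = [0.1847 -0.0924; 0.0898 -0.0449]
AᵀP(A−BK) = [2.5949 -1.2975; -1.2975 0.6487]
P' = Q + AᵀP(A−BK) = [6.8449 0.2025; 0.2025 9.6487]
tr(P') = 16.4936


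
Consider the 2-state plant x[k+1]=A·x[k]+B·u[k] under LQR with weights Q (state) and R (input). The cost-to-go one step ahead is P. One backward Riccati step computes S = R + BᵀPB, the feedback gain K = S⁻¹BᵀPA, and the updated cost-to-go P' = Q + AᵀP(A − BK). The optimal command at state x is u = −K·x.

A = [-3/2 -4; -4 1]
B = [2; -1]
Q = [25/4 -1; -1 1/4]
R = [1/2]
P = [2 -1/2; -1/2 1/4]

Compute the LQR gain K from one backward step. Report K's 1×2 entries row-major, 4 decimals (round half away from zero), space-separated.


-0.1628 -1.7907

BᵀP = [4.5000 -1.2500]
S = R + BᵀPB = [1/2] + [10.2500] = [10.7500]
BᵀPA = [-1.7500 -19.2500]
K = S⁻¹·BᵀPA = [-0.1628 -1.7907]
A−BK = [-1.1744 -0.4186; -4.1628 -0.7907]
AᵀP(A−BK) = [2.2151 0.6163; 0.6163 1.7791]
P' = Q + AᵀP(A−BK) = [8.4651 -0.3837; -0.3837 2.0291]
tr(P') = 10.4942


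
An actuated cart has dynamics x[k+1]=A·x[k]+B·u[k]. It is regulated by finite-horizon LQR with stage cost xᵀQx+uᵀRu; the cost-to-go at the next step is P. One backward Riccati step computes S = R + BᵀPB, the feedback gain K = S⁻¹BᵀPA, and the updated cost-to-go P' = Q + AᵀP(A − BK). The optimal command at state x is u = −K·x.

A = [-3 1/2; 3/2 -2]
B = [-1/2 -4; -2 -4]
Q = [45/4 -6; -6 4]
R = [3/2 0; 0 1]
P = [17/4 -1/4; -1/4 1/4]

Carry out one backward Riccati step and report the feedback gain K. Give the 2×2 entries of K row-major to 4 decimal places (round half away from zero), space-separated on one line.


-0.7677 0.4438 0.8329 -0.1777

BᵀP = [-1.6250 -0.3750; -16.0000 0.0000]
S = R + BᵀPB = [3/2 0; 0 1] + [1.5625 8.0000; 8.0000 64.0000] = [3.0625 8.0000; 8.0000 65.0000]
BᵀPA = [4.3125 -0.0625; 48.0000 -8.0000]
K = S⁻¹·BᵀPA = [-0.7677 0.4438; 0.8329 -0.1777]
A−BK = [-0.0521 0.0111; 3.2964 -1.8232]
AᵀP(A−BK) = [4.3917 -2.1969; -2.1969 1.1687]
P' = Q + AᵀP(A−BK) = [15.6417 -8.1969; -8.1969 5.1687]
tr(P') = 20.8104


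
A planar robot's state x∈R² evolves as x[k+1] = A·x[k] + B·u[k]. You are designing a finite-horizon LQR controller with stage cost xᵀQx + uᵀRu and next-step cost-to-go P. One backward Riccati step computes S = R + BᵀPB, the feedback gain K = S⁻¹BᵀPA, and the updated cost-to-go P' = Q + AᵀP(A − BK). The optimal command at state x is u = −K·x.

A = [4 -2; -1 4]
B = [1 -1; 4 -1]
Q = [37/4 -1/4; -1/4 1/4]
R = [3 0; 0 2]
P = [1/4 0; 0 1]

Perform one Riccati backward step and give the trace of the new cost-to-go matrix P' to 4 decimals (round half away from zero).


BᵀP = [0.2500 4.0000; -0.2500 -1.0000]
S = R + BᵀPB = [3 0; 0 2] + [16.2500 -4.2500; -4.2500 1.2500] = [19.2500 -4.2500; -4.2500 3.2500]
BᵀPA = [-3.0000 15.5000; 0.0000 -3.5000]
K = S⁻¹·BᵀPA = [-0.2191 0.7978; -0.2865 -0.0337]
A−BK = [3.9326 -2.8315; -0.4101 0.7753]
AᵀP(A−BK) = [4.3427 -3.6067; -3.6067 4.5169]
P' = Q + AᵀP(A−BK) = [13.5927 -3.8567; -3.8567 4.7669]
tr(P') = 18.3596

18.3596


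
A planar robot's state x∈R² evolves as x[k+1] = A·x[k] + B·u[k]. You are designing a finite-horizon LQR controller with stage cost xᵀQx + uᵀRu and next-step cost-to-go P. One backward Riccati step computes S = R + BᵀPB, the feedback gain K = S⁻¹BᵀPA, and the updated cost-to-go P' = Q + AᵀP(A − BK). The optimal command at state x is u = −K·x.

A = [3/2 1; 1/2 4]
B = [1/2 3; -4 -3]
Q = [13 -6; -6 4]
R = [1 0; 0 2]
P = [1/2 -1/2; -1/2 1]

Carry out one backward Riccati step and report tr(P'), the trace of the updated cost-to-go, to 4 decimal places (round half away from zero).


18.4611

BᵀP = [2.2500 -4.2500; 3.0000 -4.5000]
S = R + BᵀPB = [1 0; 0 2] + [18.1250 19.5000; 19.5000 22.5000] = [19.1250 19.5000; 19.5000 24.5000]
BᵀPA = [1.2500 -14.7500; 2.2500 -15.0000]
K = S⁻¹·BᵀPA = [-0.1500 -0.7799; 0.2113 0.0085]
A−BK = [0.9413 1.3645; 0.5336 0.9059]
AᵀP(A−BK) = [0.3372 0.4558; 0.4558 1.1238]
P' = Q + AᵀP(A−BK) = [13.3372 -5.5442; -5.5442 5.1238]
tr(P') = 18.4611


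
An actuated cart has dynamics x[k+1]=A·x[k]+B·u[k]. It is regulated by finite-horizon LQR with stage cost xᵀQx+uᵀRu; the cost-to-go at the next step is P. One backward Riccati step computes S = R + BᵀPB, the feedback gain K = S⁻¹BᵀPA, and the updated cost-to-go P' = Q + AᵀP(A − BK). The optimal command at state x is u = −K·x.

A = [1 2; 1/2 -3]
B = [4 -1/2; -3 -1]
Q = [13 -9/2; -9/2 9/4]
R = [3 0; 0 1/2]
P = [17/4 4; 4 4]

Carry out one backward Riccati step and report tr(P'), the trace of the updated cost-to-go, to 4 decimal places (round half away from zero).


BᵀP = [5.0000 4.0000; -6.1250 -6.0000]
S = R + BᵀPB = [3 0; 0 1/2] + [8.0000 -6.5000; -6.5000 9.0625] = [11.0000 -6.5000; -6.5000 9.5625]
BᵀPA = [7.0000 -2.0000; -9.1250 5.7500]
K = S⁻¹·BᵀPA = [0.1212 0.2900; -0.8719 0.7984]
A−BK = [0.0794 1.2393; -0.0084 -1.3317]
AᵀP(A−BK) = [0.4459 -0.2443; -0.2443 0.9891]
P' = Q + AᵀP(A−BK) = [13.4459 -4.7443; -4.7443 3.2391]
tr(P') = 16.6850

16.6850


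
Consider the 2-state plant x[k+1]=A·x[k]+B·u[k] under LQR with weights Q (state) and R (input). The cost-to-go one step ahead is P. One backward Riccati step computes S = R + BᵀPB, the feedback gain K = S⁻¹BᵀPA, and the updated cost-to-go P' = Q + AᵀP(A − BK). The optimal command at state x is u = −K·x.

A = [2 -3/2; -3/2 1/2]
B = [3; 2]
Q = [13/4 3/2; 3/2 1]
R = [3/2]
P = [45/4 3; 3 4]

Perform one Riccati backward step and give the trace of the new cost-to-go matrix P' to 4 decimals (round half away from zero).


BᵀP = [39.7500 17.0000]
S = R + BᵀPB = [3/2] + [153.2500] = [154.7500]
BᵀPA = [54.0000 -51.1250]
K = S⁻¹·BᵀPA = [0.3489 -0.3304]
A−BK = [0.9532 -0.5089; -2.1979 1.1607]
AᵀP(A−BK) = [17.1567 -9.1599; -9.1599 4.9223]
P' = Q + AᵀP(A−BK) = [20.4067 -7.6599; -7.6599 5.9223]
tr(P') = 26.3290

26.3290


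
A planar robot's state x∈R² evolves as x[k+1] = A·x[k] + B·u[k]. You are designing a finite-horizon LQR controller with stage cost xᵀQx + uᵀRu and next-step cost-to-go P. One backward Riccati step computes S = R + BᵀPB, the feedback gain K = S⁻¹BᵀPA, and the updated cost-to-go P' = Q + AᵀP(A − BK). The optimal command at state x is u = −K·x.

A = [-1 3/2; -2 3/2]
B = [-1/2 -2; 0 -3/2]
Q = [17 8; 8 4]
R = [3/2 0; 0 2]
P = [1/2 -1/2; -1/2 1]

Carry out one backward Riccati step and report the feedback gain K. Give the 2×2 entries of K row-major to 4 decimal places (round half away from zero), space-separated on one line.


BᵀP = [-0.2500 0.2500; -0.2500 -0.5000]
S = R + BᵀPB = [3/2 0; 0 2] + [0.1250 0.1250; 0.1250 1.2500] = [1.6250 0.1250; 0.1250 3.2500]
BᵀPA = [-0.2500 0.0000; 1.2500 -1.1250]
K = S⁻¹·BᵀPA = [-0.1840 0.0267; 0.3917 -0.3472]
A−BK = [-0.3086 0.8190; -1.4125 0.9792]
AᵀP(A−BK) = [1.9644 -1.0593; -1.0593 0.7344]
P' = Q + AᵀP(A−BK) = [18.9644 6.9407; 6.9407 4.7344]
tr(P') = 23.6988

-0.1840 0.0267 0.3917 -0.3472


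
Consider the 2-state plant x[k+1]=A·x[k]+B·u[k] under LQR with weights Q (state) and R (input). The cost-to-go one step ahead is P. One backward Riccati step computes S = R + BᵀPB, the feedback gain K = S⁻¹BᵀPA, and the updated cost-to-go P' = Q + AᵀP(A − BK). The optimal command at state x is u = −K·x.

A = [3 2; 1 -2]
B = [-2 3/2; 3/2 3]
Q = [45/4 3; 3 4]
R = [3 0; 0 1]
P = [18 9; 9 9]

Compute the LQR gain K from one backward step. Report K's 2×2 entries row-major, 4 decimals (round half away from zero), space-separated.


BᵀP = [-22.5000 -4.5000; 54.0000 40.5000]
S = R + BᵀPB = [3 0; 0 1] + [38.2500 -47.2500; -47.2500 202.5000] = [41.2500 -47.2500; -47.2500 203.5000]
BᵀPA = [-72.0000 -36.0000; 202.5000 27.0000]
K = S⁻¹·BᵀPA = [-0.8251 -0.9819; 0.8035 -0.0953]
A−BK = [0.1446 0.1792; -0.1730 -0.2412]
AᵀP(A−BK) = [2.8832 2.6028; 2.6028 3.2250]
P' = Q + AᵀP(A−BK) = [14.1332 5.6028; 5.6028 7.2250]
tr(P') = 21.3583

-0.8251 -0.9819 0.8035 -0.0953


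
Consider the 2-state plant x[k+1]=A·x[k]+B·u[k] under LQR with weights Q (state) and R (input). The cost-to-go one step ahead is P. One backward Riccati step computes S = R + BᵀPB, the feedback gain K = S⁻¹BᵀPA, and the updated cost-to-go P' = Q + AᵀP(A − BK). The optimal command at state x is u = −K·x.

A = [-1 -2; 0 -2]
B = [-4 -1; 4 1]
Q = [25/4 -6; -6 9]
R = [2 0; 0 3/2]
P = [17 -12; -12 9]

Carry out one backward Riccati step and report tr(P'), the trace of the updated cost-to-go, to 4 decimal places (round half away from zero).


18.3605

BᵀP = [-116.0000 84.0000; -29.0000 21.0000]
S = R + BᵀPB = [2 0; 0 3/2] + [800.0000 200.0000; 200.0000 50.0000] = [802.0000 200.0000; 200.0000 51.5000]
BᵀPA = [116.0000 64.0000; 29.0000 16.0000]
K = S⁻¹·BᵀPA = [0.1335 0.0737; 0.0445 0.0246]
A−BK = [-0.4213 -1.6807; -0.5787 -2.3193]
AᵀP(A−BK) = [0.2187 0.7414; 0.7414 2.8918]
P' = Q + AᵀP(A−BK) = [6.4687 -5.2586; -5.2586 11.8918]
tr(P') = 18.3605


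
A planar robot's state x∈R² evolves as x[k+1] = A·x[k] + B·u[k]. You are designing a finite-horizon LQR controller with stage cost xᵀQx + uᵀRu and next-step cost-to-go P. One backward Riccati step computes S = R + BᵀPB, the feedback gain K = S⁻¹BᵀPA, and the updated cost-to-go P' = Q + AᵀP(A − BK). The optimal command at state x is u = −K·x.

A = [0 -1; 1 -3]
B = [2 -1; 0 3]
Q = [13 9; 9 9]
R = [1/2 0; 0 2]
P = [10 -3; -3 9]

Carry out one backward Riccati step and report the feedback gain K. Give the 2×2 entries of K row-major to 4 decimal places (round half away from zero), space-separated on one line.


0.1553 -0.9569 0.3234 -0.9672

BᵀP = [20.0000 -6.0000; -19.0000 30.0000]
S = R + BᵀPB = [1/2 0; 0 2] + [40.0000 -38.0000; -38.0000 109.0000] = [40.5000 -38.0000; -38.0000 111.0000]
BᵀPA = [-6.0000 -2.0000; 30.0000 -71.0000]
K = S⁻¹·BᵀPA = [0.1553 -0.9569; 0.3234 -0.9672]
A−BK = [0.0128 -0.0534; 0.0297 -0.0983]
AᵀP(A−BK) = [0.2286 -0.7246; -0.7246 2.4129]
P' = Q + AᵀP(A−BK) = [13.2286 8.2754; 8.2754 11.4129]
tr(P') = 24.6415


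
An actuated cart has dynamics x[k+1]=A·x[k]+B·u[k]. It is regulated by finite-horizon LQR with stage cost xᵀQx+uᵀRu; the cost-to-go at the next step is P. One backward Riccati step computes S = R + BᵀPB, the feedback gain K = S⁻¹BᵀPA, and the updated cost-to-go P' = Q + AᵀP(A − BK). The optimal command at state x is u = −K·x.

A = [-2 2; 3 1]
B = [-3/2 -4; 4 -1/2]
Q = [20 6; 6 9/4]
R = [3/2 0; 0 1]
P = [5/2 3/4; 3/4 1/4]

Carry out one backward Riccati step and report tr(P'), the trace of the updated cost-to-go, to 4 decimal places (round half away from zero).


BᵀP = [-0.7500 -0.1250; -10.3750 -3.1250]
S = R + BᵀPB = [3/2 0; 0 1] + [0.6250 3.0625; 3.0625 43.0625] = [2.1250 3.0625; 3.0625 44.0625]
BᵀPA = [1.1250 -1.6250; 11.3750 -23.8750]
K = S⁻¹·BᵀPA = [0.1749 0.0180; 0.2460 -0.5431]
A−BK = [-0.7537 -0.1454; 2.4235 0.6565]
AᵀP(A−BK) = [0.2550 -0.0925; -0.0925 0.3129]
P' = Q + AᵀP(A−BK) = [20.2550 5.9075; 5.9075 2.5629]
tr(P') = 22.8179

22.8179


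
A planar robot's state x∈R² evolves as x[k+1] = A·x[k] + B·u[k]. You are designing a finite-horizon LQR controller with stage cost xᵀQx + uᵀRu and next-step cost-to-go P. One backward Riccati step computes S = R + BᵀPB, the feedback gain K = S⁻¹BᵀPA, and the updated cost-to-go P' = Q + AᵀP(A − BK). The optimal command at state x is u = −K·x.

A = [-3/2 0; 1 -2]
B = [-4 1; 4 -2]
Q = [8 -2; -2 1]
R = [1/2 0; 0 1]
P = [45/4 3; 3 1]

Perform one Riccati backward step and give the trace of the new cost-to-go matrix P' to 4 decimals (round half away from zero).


BᵀP = [-33.0000 -8.0000; 5.2500 1.0000]
S = R + BᵀPB = [1/2 0; 0 1] + [100.0000 -17.0000; -17.0000 3.2500] = [100.5000 -17.0000; -17.0000 4.2500]
BᵀPA = [41.5000 16.0000; -6.8750 -2.0000]
K = S⁻¹·BᵀPA = [0.4308 0.2462; 0.1054 0.5140]
A−BK = [0.1176 0.4706; -0.5122 -1.9566]
AᵀP(A−BK) = [0.1604 0.3186; 0.3186 1.0896]
P' = Q + AᵀP(A−BK) = [8.1604 -1.6814; -1.6814 2.0896]
tr(P') = 10.2500

10.2500


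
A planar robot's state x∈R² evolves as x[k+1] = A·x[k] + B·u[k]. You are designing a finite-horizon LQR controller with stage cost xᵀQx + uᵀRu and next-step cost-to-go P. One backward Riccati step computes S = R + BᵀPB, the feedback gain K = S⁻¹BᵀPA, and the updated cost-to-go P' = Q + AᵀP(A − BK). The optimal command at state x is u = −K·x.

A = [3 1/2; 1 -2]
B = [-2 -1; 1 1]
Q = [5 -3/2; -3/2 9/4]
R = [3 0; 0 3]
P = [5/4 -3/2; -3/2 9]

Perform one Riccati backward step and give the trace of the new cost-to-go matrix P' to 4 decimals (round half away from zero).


BᵀP = [-4.0000 12.0000; -2.7500 10.5000]
S = R + BᵀPB = [3 0; 0 3] + [20.0000 16.0000; 16.0000 13.2500] = [23.0000 16.0000; 16.0000 16.2500]
BᵀPA = [0.0000 -26.0000; 2.2500 -22.3750]
K = S⁻¹·BᵀPA = [-0.3057 -0.5478; 0.4395 -0.8376]
A−BK = [2.8280 -1.4331; 0.8662 -0.6146]
AᵀP(A−BK) = [10.2611 -5.9904; -5.9904 6.3296]
P' = Q + AᵀP(A−BK) = [15.2611 -7.4904; -7.4904 8.5796]
tr(P') = 23.8408

23.8408


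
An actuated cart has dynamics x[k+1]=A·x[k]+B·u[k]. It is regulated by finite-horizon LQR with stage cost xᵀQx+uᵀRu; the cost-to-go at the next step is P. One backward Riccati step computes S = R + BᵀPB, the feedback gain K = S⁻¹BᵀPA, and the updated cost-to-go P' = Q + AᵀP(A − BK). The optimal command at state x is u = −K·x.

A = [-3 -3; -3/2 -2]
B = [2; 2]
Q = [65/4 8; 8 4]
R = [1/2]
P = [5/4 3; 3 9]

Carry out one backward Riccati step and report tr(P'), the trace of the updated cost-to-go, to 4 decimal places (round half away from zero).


BᵀP = [8.5000 24.0000]
S = R + BᵀPB = [1/2] + [65.0000] = [65.5000]
BᵀPA = [-61.5000 -73.5000]
K = S⁻¹·BᵀPA = [-0.9389 -1.1221]
A−BK = [-1.1221 -0.7557; 0.3779 0.2443]
AᵀP(A−BK) = [0.7557 0.7385; 0.7385 0.7729]
P' = Q + AᵀP(A−BK) = [17.0057 8.7385; 8.7385 4.7729]
tr(P') = 21.7786

21.7786


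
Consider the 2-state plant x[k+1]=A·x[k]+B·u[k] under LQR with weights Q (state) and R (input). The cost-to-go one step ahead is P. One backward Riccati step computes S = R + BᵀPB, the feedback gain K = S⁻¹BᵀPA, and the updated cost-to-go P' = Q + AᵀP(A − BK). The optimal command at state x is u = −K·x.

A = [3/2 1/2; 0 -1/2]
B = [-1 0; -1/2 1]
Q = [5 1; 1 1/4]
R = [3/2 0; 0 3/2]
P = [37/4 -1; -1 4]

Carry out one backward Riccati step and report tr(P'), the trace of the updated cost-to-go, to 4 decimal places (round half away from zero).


BᵀP = [-8.7500 -1.0000; -1.0000 4.0000]
S = R + BᵀPB = [3/2 0; 0 3/2] + [9.2500 -1.0000; -1.0000 4.0000] = [10.7500 -1.0000; -1.0000 5.5000]
BᵀPA = [-13.1250 -3.8750; -1.5000 -2.5000]
K = S⁻¹·BᵀPA = [-1.2677 -0.4097; -0.5032 -0.5290]
A−BK = [0.2323 0.0903; -0.1306 -0.1758]
AᵀP(A−BK) = [3.4185 1.5169; 1.5169 0.9024]
P' = Q + AᵀP(A−BK) = [8.4185 2.5169; 2.5169 1.1524]
tr(P') = 9.5710

9.5710


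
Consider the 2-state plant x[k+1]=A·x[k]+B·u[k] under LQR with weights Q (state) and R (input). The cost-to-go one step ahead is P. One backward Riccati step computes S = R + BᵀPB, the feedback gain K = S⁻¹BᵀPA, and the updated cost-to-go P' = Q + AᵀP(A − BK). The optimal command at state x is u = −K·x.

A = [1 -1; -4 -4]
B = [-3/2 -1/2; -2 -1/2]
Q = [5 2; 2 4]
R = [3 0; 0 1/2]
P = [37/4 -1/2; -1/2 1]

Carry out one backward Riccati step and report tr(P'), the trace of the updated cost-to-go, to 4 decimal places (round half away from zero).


42.4192

BᵀP = [-12.8750 -1.2500; -4.3750 -0.2500]
S = R + BᵀPB = [3 0; 0 1/2] + [21.8125 7.0625; 7.0625 2.3125] = [24.8125 7.0625; 7.0625 2.8125]
BᵀPA = [-7.8750 17.8750; -3.3750 5.3750]
K = S⁻¹·BᵀPA = [0.0848 0.6185; -1.4129 0.3579]
A−BK = [0.4207 0.1068; -4.5369 -2.5840]
AᵀP(A−BK) = [25.1491 12.8289; 12.8289 8.2700]
P' = Q + AᵀP(A−BK) = [30.1491 14.8289; 14.8289 12.2700]
tr(P') = 42.4192


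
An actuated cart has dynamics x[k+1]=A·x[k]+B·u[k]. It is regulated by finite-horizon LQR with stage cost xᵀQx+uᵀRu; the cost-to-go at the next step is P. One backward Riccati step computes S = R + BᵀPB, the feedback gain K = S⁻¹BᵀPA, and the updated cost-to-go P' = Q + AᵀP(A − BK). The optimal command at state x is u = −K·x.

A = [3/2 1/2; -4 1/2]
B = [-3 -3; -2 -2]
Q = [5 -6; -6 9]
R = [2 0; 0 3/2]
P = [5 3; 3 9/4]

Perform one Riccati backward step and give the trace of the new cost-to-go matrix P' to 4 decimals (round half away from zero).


BᵀP = [-21.0000 -13.5000; -21.0000 -13.5000]
S = R + BᵀPB = [2 0; 0 3/2] + [90.0000 90.0000; 90.0000 90.0000] = [92.0000 90.0000; 90.0000 91.5000]
BᵀPA = [22.5000 -17.2500; 22.5000 -17.2500]
K = S⁻¹·BᵀPA = [0.1061 -0.0814; 0.1415 -0.1085]
A−BK = [2.2429 -0.0696; -3.5047 0.1203]
AᵀP(A−BK) = [5.6781 -0.2282; -0.2282 0.0374]
P' = Q + AᵀP(A−BK) = [10.6781 -6.2282; -6.2282 9.0374]
tr(P') = 19.7155

19.7155


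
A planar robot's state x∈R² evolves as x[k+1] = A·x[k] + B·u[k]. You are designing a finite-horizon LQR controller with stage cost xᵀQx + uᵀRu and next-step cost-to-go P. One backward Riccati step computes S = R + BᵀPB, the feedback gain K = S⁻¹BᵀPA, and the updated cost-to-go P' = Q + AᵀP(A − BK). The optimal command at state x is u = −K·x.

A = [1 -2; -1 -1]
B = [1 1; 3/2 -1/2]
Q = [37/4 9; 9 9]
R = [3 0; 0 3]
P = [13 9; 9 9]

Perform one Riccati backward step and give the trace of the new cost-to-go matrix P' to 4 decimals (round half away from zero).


25.2713

BᵀP = [26.5000 22.5000; 8.5000 4.5000]
S = R + BᵀPB = [3 0; 0 3] + [60.2500 15.2500; 15.2500 6.2500] = [63.2500 15.2500; 15.2500 9.2500]
BᵀPA = [4.0000 -75.5000; 4.0000 -21.5000]
K = S⁻¹·BᵀPA = [-0.0681 -1.0511; 0.5447 -0.5915]
A−BK = [0.5234 -0.3574; -0.6255 0.2809]
AᵀP(A−BK) = [2.0936 -1.4298; -1.4298 4.9277]
P' = Q + AᵀP(A−BK) = [11.3436 7.5702; 7.5702 13.9277]
tr(P') = 25.2713


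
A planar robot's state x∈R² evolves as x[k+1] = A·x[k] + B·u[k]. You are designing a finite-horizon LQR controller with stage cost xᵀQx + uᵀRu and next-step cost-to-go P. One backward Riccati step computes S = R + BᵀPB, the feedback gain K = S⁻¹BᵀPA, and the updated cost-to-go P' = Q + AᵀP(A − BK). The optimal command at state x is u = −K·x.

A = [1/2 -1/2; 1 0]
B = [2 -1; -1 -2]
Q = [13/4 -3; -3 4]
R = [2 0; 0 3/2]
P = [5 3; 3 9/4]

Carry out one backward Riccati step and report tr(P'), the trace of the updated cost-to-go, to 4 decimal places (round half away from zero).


7.6424

BᵀP = [7.0000 3.7500; -11.0000 -7.5000]
S = R + BᵀPB = [2 0; 0 3/2] + [10.2500 -14.5000; -14.5000 26.0000] = [12.2500 -14.5000; -14.5000 27.5000]
BᵀPA = [7.2500 -3.5000; -13.0000 5.5000]
K = S⁻¹·BᵀPA = [0.0859 -0.1303; -0.4274 0.1313]
A−BK = [-0.0992 -0.1081; 0.2310 0.1323]
AᵀP(A−BK) = [0.3206 -0.0985; -0.0985 0.0718]
P' = Q + AᵀP(A−BK) = [3.5706 -3.0985; -3.0985 4.0718]
tr(P') = 7.6424


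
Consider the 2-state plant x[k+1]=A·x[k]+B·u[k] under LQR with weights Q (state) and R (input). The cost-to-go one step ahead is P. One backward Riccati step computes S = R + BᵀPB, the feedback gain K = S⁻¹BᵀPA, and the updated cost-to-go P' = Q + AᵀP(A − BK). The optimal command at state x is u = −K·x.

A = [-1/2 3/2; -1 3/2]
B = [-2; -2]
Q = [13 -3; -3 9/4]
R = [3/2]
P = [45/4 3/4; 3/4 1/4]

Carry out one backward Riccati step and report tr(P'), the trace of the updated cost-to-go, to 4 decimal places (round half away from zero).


BᵀP = [-24.0000 -2.0000]
S = R + BᵀPB = [3/2] + [52.0000] = [53.5000]
BᵀPA = [14.0000 -39.0000]
K = S⁻¹·BᵀPA = [0.2617 -0.7290]
A−BK = [0.0234 0.0421; -0.4766 0.0421]
AᵀP(A−BK) = [0.1489 -0.2944; -0.2944 0.8201]
P' = Q + AᵀP(A−BK) = [13.1489 -3.2944; -3.2944 3.0701]
tr(P') = 16.2190

16.2190


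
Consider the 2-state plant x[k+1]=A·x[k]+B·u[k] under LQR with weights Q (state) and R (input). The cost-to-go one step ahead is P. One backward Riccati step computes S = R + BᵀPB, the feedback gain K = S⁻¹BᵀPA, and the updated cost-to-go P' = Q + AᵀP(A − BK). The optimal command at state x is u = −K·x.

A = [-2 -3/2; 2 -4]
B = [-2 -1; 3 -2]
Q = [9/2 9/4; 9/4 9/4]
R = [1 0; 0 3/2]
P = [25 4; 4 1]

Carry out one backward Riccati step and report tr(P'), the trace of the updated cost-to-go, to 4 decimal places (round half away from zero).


11.5596

BᵀP = [-38.0000 -5.0000; -33.0000 -6.0000]
S = R + BᵀPB = [1 0; 0 3/2] + [61.0000 48.0000; 48.0000 45.0000] = [62.0000 48.0000; 48.0000 46.5000]
BᵀPA = [66.0000 77.0000; 54.0000 73.5000]
K = S⁻¹·BᵀPA = [0.8238 0.0907; 0.3109 1.4870]
A−BK = [-0.0415 0.1684; 0.1503 -1.2979]
AᵀP(A−BK) = [0.8394 0.7150; 0.7150 3.9702]
P' = Q + AᵀP(A−BK) = [5.3394 2.9650; 2.9650 6.2202]
tr(P') = 11.5596


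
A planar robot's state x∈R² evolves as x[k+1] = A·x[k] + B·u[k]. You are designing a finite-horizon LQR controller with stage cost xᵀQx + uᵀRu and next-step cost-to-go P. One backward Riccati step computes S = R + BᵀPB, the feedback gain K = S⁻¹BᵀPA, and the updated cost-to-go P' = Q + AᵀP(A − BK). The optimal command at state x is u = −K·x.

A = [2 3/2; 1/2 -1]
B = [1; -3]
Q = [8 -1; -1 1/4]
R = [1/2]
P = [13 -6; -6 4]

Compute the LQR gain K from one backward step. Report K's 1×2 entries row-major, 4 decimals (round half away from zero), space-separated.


BᵀP = [31.0000 -18.0000]
S = R + BᵀPB = [1/2] + [85.0000] = [85.5000]
BᵀPA = [53.0000 64.5000]
K = S⁻¹·BᵀPA = [0.6199 0.7544]
A−BK = [1.3801 0.7456; 2.3596 1.2632]
AᵀP(A−BK) = [8.1462 4.5175; 4.5175 2.5921]
P' = Q + AᵀP(A−BK) = [16.1462 3.5175; 3.5175 2.8421]
tr(P') = 18.9883

0.6199 0.7544


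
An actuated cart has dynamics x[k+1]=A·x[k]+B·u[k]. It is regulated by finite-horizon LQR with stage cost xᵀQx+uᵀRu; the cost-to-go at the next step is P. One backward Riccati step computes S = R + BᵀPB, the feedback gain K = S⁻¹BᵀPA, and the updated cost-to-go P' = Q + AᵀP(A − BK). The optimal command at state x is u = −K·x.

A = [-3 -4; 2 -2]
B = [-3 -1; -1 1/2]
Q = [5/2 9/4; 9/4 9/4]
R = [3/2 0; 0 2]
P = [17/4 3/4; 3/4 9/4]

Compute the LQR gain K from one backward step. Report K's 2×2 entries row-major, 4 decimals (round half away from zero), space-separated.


0.3331 1.3905 1.4231 -0.1473

BᵀP = [-13.5000 -4.5000; -3.8750 0.3750]
S = R + BᵀPB = [3/2 0; 0 2] + [45.0000 11.2500; 11.2500 4.0625] = [46.5000 11.2500; 11.2500 6.0625]
BᵀPA = [31.5000 63.0000; 12.3750 14.7500]
K = S⁻¹·BᵀPA = [0.3331 1.3905; 1.4231 -0.1473]
A−BK = [-0.5775 0.0241; 1.6216 -0.5359]
AᵀP(A−BK) = [10.1460 -1.4774; -1.4774 3.5727]
P' = Q + AᵀP(A−BK) = [12.6460 0.7726; 0.7726 5.8227]
tr(P') = 18.4688


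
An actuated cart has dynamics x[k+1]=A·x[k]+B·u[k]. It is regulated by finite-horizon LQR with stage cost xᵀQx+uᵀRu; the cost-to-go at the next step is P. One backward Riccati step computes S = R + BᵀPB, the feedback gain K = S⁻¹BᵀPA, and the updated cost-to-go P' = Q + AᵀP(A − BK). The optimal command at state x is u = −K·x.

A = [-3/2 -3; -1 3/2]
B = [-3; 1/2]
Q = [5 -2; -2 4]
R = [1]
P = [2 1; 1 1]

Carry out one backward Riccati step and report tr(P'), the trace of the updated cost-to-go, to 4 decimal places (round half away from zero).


11.6346

BᵀP = [-5.5000 -2.5000]
S = R + BᵀPB = [1] + [15.2500] = [16.2500]
BᵀPA = [10.7500 12.7500]
K = S⁻¹·BᵀPA = [0.6615 0.7846]
A−BK = [0.4846 -0.6462; -1.3308 1.1077]
AᵀP(A−BK) = [1.3885 -0.1846; -0.1846 1.2462]
P' = Q + AᵀP(A−BK) = [6.3885 -2.1846; -2.1846 5.2462]
tr(P') = 11.6346


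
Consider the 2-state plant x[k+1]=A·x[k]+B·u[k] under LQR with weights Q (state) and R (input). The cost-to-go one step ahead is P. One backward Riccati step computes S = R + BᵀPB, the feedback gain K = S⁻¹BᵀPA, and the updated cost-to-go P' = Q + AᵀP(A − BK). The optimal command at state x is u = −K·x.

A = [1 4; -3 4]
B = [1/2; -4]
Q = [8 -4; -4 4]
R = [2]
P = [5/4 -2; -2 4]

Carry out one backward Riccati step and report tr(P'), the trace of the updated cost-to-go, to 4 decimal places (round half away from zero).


18.3078

BᵀP = [8.6250 -17.0000]
S = R + BᵀPB = [2] + [72.3125] = [74.3125]
BᵀPA = [59.6250 -33.5000]
K = S⁻¹·BᵀPA = [0.8024 -0.4508]
A−BK = [0.5988 4.2254; 0.2094 2.1968]
AᵀP(A−BK) = [1.4096 -0.1211; -0.1211 4.8982]
P' = Q + AᵀP(A−BK) = [9.4096 -4.1211; -4.1211 8.8982]
tr(P') = 18.3078


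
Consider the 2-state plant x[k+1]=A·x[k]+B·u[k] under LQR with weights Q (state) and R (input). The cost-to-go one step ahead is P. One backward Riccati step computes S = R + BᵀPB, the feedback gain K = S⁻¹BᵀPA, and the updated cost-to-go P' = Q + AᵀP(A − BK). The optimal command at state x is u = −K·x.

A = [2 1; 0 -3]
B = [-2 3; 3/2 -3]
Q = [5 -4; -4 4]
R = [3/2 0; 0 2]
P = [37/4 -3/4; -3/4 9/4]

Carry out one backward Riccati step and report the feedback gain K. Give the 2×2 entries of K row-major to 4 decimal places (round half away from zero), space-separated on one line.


-0.8221 0.3586 -0.0035 0.7005

BᵀP = [-19.6250 4.8750; 30.0000 -9.0000]
S = R + BᵀPB = [3/2 0; 0 2] + [46.5625 -73.5000; -73.5000 117.0000] = [48.0625 -73.5000; -73.5000 119.0000]
BᵀPA = [-39.2500 -34.2500; 60.0000 57.0000]
K = S⁻¹·BᵀPA = [-0.8221 0.3586; -0.0035 0.7005]
A−BK = [0.3665 -0.3842; 1.2225 -1.4365]
AᵀP(A−BK) = [4.9466 -4.9537; -4.9537 6.3547]
P' = Q + AᵀP(A−BK) = [9.9466 -8.9537; -8.9537 10.3547]
tr(P') = 20.3013


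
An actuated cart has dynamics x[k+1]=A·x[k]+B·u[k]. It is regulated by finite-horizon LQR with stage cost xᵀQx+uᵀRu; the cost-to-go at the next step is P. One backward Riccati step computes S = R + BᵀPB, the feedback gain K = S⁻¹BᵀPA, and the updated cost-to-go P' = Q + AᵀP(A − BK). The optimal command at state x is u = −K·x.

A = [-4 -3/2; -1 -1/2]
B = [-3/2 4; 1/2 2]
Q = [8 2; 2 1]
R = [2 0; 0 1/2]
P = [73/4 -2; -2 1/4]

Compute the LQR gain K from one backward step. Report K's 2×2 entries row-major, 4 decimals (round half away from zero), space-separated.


0.1188 0.0417 -0.9780 -0.3644

BᵀP = [-28.3750 3.1250; 69.0000 -7.5000]
S = R + BᵀPB = [2 0; 0 1/2] + [44.1250 -107.2500; -107.2500 261.0000] = [46.1250 -107.2500; -107.2500 261.5000]
BᵀPA = [110.3750 41.0000; -268.5000 -99.7500]
K = S⁻¹·BᵀPA = [0.1188 0.0417; -0.9780 -0.3644]
A−BK = [0.0904 0.0200; 0.8967 0.2079]
AᵀP(A−BK) = [0.5324 0.1942; 0.1942 0.0713]
P' = Q + AᵀP(A−BK) = [8.5324 2.1942; 2.1942 1.0713]
tr(P') = 9.6038


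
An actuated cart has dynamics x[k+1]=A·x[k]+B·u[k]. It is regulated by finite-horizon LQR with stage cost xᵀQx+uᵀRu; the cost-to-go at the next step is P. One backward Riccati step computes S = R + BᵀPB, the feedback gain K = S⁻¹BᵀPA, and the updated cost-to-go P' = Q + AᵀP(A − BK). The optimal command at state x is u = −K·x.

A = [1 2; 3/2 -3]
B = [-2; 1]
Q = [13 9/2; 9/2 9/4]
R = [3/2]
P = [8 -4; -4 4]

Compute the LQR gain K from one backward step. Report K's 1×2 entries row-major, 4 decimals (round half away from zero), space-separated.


-0.0374 -1.4206

BᵀP = [-20.0000 12.0000]
S = R + BᵀPB = [3/2] + [52.0000] = [53.5000]
BᵀPA = [-2.0000 -76.0000]
K = S⁻¹·BᵀPA = [-0.0374 -1.4206]
A−BK = [0.9252 -0.8411; 1.5374 -1.5794]
AᵀP(A−BK) = [4.9252 -4.8411; -4.8411 8.0374]
P' = Q + AᵀP(A−BK) = [17.9252 -0.3411; -0.3411 10.2874]
tr(P') = 28.2126


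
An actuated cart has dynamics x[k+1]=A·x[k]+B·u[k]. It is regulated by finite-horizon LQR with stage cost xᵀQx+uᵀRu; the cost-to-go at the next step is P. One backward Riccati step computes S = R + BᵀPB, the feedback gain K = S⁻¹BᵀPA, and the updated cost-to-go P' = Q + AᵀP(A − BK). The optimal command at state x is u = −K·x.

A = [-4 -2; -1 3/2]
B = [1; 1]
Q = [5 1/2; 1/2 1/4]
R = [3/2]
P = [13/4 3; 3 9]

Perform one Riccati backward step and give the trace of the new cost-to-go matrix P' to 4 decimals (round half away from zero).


BᵀP = [6.2500 12.0000]
S = R + BᵀPB = [3/2] + [18.2500] = [19.7500]
BᵀPA = [-37.0000 5.5000]
K = S⁻¹·BᵀPA = [-1.8734 0.2785]
A−BK = [-2.1266 -2.2785; 0.8734 1.2215]
AᵀP(A−BK) = [15.6835 10.8038; 10.8038 13.7184]
P' = Q + AᵀP(A−BK) = [20.6835 11.3038; 11.3038 13.9684]
tr(P') = 34.6519

34.6519
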